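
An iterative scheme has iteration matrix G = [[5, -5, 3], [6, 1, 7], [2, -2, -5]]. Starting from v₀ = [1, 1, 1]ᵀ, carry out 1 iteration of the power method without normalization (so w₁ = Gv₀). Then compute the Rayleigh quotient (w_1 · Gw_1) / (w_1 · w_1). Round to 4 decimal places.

w1 = Gv₀ = (5·1 + (-5)·1 + 3·1; 6·1 + 1·1 + 7·1; 2·1 + (-2)·1 + (-5)·1) = (3, 14, -5)
Gw1 = (-70, -3, 3)
w1·Gw1 = 3·(-70) + 14·(-3) + (-5)·3 = -267; w1·w1 = 3·3 + 14·14 + (-5)·(-5) = 230
λ ≈ -267/230 = -1.1609

-1.1609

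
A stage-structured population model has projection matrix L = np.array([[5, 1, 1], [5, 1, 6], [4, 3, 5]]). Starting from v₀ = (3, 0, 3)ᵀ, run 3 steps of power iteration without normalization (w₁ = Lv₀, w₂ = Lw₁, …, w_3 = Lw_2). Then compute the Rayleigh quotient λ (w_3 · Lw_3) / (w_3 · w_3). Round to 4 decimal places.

w1 = Lv₀ = (18, 33, 27)
w2 = Lw1 = (150, 285, 306)
w3 = Lw2 = (1341, 2871, 2985)
Lw3 = (12561, 27486, 28902)
w3·Lw3 = 1341·12561 + 2871·27486 + 2985·28902 = 182029077; w3·w3 = 1341·1341 + 2871·2871 + 2985·2985 = 18951147
λ ≈ 182029077/18951147 = 9.6052

9.6052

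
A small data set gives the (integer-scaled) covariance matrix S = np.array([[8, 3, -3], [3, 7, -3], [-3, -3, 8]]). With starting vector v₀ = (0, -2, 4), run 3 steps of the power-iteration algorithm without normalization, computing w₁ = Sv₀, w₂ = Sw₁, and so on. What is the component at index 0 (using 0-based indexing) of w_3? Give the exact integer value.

-5046

w1 = Sv₀ = (8·0 + 3·(-2) + (-3)·4; 3·0 + 7·(-2) + (-3)·4; (-3)·0 + (-3)·(-2) + 8·4) = (-18, -26, 38)
w2 = Sw1 = (8·(-18) + 3·(-26) + (-3)·38; 3·(-18) + 7·(-26) + (-3)·38; (-3)·(-18) + (-3)·(-26) + 8·38) = (-336, -350, 436)
w3 = Sw2 = (-5046, -4766, 5546)
The requested component of w3 is -5046.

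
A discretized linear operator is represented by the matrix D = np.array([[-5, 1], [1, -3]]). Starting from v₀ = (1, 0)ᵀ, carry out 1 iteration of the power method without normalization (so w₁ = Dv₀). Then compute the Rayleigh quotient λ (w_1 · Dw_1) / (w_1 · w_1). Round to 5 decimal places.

w1 = Dv₀ = ((-5)·1 + 1·0; 1·1 + (-3)·0) = (-5, 1)
Dw1 = (26, -8)
w1·Dw1 = (-5)·26 + 1·(-8) = -138; w1·w1 = (-5)·(-5) + 1·1 = 26
λ ≈ -138/26 = -5.30769

-5.30769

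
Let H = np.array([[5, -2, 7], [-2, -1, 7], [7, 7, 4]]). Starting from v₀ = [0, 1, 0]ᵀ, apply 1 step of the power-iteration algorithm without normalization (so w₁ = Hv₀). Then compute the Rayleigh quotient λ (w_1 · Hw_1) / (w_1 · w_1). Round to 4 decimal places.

-1.6111

w1 = Hv₀ = (5·0 + (-2)·1 + 7·0; (-2)·0 + (-1)·1 + 7·0; 7·0 + 7·1 + 4·0) = (-2, -1, 7)
Hw1 = (41, 54, 7)
w1·Hw1 = (-2)·41 + (-1)·54 + 7·7 = -87; w1·w1 = (-2)·(-2) + (-1)·(-1) + 7·7 = 54
λ ≈ -87/54 = -1.6111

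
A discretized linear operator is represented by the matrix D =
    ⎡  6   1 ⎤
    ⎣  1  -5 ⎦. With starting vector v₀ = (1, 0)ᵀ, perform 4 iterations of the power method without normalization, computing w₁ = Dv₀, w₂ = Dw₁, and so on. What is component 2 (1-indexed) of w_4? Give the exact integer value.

w1 = Dv₀ = (6·1 + 1·0; 1·1 + (-5)·0) = (6, 1)
w2 = Dw1 = (6·6 + 1·1; 1·6 + (-5)·1) = (37, 1)
w3 = Dw2 = (223, 32)
w4 = Dw3 = (1370, 63)
The requested component of w4 is 63.

63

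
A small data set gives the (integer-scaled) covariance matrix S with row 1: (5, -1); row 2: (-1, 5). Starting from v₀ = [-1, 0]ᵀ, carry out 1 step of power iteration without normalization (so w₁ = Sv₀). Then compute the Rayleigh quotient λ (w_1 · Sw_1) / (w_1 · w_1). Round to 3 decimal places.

λ ≈ 5.385

w1 = Sv₀ = (5·(-1) + (-1)·0; (-1)·(-1) + 5·0) = (-5, 1)
Sw1 = (-26, 10)
w1·Sw1 = (-5)·(-26) + 1·10 = 140; w1·w1 = (-5)·(-5) + 1·1 = 26
λ ≈ 140/26 = 5.385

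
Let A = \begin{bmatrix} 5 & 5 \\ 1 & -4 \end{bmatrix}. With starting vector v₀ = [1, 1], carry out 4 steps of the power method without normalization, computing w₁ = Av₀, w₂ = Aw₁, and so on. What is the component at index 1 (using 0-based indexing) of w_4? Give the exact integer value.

w1 = Av₀ = (10, -3)
w2 = Aw1 = (35, 22)
w3 = Aw2 = (285, -53)
w4 = Aw3 = (1160, 497)
The requested component of w4 is 497.

497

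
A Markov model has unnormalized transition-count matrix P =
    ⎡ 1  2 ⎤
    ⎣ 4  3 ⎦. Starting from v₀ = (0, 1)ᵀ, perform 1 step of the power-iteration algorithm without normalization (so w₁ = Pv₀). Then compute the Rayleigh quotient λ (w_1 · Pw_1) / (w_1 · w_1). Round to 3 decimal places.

w1 = Pv₀ = (1·0 + 2·1; 4·0 + 3·1) = (2, 3)
Pw1 = (8, 17)
w1·Pw1 = 2·8 + 3·17 = 67; w1·w1 = 2·2 + 3·3 = 13
λ ≈ 67/13 = 5.154

λ ≈ 5.154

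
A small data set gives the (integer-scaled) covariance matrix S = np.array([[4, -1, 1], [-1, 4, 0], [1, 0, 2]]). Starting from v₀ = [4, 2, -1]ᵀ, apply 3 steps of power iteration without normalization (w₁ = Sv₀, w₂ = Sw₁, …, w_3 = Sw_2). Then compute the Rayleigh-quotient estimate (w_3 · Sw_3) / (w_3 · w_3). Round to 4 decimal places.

λ ≈ 4.7018

w1 = Sv₀ = (13, 4, 2)
w2 = Sw1 = (50, 3, 17)
w3 = Sw2 = (214, -38, 84)
Sw3 = (978, -366, 382)
w3·Sw3 = 214·978 + (-38)·(-366) + 84·382 = 255288; w3·w3 = 214·214 + (-38)·(-38) + 84·84 = 54296
λ ≈ 255288/54296 = 4.7018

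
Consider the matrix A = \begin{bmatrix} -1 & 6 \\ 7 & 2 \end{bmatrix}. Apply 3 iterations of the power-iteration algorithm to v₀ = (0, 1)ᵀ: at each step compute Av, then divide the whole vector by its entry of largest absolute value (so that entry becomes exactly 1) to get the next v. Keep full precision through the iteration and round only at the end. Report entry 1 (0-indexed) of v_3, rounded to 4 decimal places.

Av0 = (6.00000, 2.00000); divide by 6.00000 → v1 = (1.00000, 0.33333)
Av1 = (1.00000, 7.66667); divide by 7.66667 → v2 = (0.13043, 1.00000)
Av2 = (5.86957, 2.91304); divide by 5.86957 → v3 = (1.00000, 0.49630)
Requested entry of v3: 134/270 = 0.4963

0.4963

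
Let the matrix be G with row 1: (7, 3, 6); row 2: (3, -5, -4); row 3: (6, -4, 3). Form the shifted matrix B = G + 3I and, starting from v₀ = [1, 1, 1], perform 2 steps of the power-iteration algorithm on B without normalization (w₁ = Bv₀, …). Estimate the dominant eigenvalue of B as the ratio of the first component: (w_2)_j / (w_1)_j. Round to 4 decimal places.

μ ≈ 12.0526

B = G + 3I has rows (10, 3, 6); (3, -2, -4); (6, -4, 6)
w1 = Bv₀ = (10·1 + 3·1 + 6·1; 3·1 + (-2)·1 + (-4)·1; 6·1 + (-4)·1 + 6·1) = (19, -3, 8)
w2 = Bw1 = (10·19 + 3·(-3) + 6·8; 3·19 + (-2)·(-3) + (-4)·8; 6·19 + (-4)·(-3) + 6·8) = (229, 31, 174)
Ratio: 229/19 = 12.0526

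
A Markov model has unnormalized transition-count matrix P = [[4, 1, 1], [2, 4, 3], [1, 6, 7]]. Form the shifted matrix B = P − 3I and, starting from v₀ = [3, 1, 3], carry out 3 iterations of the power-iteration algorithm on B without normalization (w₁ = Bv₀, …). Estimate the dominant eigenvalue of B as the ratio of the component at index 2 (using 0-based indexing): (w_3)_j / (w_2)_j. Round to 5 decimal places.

B = P − 3I has rows (1, 1, 1); (2, 1, 3); (1, 6, 4)
w1 = Bv₀ = (1·3 + 1·1 + 1·3; 2·3 + 1·1 + 3·3; 1·3 + 6·1 + 4·3) = (7, 16, 21)
w2 = Bw1 = (1·7 + 1·16 + 1·21; 2·7 + 1·16 + 3·21; 1·7 + 6·16 + 4·21) = (44, 93, 187)
w3 = Bw2 = (324, 742, 1350)
Ratio: 1350/187 = 7.21925

μ ≈ 7.21925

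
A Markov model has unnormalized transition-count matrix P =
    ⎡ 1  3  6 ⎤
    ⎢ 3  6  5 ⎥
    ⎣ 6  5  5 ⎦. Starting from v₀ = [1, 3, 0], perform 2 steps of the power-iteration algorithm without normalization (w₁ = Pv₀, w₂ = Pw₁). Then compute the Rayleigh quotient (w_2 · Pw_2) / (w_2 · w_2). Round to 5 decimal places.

13.69668

w1 = Pv₀ = (1·1 + 3·3 + 6·0; 3·1 + 6·3 + 5·0; 6·1 + 5·3 + 5·0) = (10, 21, 21)
w2 = Pw1 = (1·10 + 3·21 + 6·21; 3·10 + 6·21 + 5·21; 6·10 + 5·21 + 5·21) = (199, 261, 270)
Pw2 = (2602, 3513, 3849)
w2·Pw2 = 199·2602 + 261·3513 + 270·3849 = 2473921; w2·w2 = 199·199 + 261·261 + 270·270 = 180622
λ ≈ 2473921/180622 = 13.69668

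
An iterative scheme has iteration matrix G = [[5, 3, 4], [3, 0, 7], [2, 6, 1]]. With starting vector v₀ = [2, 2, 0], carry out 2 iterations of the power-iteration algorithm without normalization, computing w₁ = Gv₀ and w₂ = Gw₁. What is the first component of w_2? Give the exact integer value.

w1 = Gv₀ = (16, 6, 16)
w2 = Gw1 = (162, 160, 84)
The requested component of w2 is 162.

162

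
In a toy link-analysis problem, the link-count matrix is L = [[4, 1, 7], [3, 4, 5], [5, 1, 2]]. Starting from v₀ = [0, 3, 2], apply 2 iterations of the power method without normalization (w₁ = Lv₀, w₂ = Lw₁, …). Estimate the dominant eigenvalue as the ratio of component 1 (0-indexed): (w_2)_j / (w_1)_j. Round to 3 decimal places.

w1 = Lv₀ = (4·0 + 1·3 + 7·2; 3·0 + 4·3 + 5·2; 5·0 + 1·3 + 2·2) = (17, 22, 7)
w2 = Lw1 = (4·17 + 1·22 + 7·7; 3·17 + 4·22 + 5·7; 5·17 + 1·22 + 2·7) = (139, 174, 121)
Ratio at component: 174 / 22 = 7.909

7.909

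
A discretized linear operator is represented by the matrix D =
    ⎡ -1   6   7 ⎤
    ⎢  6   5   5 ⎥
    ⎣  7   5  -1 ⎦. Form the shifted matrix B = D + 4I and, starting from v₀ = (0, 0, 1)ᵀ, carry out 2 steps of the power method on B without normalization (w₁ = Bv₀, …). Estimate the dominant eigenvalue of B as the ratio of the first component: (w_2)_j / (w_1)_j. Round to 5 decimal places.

10.28571

B = D + 4I has rows (3, 6, 7); (6, 9, 5); (7, 5, 3)
w1 = Bv₀ = (3·0 + 6·0 + 7·1; 6·0 + 9·0 + 5·1; 7·0 + 5·0 + 3·1) = (7, 5, 3)
w2 = Bw1 = (3·7 + 6·5 + 7·3; 6·7 + 9·5 + 5·3; 7·7 + 5·5 + 3·3) = (72, 102, 83)
Ratio: 72/7 = 10.28571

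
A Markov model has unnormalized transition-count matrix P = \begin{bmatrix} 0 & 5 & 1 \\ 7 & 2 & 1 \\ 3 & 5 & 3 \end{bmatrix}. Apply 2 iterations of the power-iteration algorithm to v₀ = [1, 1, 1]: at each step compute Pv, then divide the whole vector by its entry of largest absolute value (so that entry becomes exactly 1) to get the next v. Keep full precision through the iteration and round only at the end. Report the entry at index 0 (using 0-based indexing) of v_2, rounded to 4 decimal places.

Pv0 = (6.00000, 10.00000, 11.00000); divide by 11.00000 → v1 = (0.54545, 0.90909, 1.00000)
Pv1 = (5.54545, 6.63636, 9.18182); divide by 9.18182 → v2 = (0.60396, 0.72277, 1.00000)
Requested entry of v2: 61/101 = 0.6040

0.6040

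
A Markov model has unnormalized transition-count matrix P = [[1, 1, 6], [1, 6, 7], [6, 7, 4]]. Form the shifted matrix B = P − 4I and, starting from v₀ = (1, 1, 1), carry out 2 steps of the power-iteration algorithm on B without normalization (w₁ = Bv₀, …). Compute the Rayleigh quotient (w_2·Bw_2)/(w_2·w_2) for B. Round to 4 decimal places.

9.4719

B = P − 4I has rows (-3, 1, 6); (1, 2, 7); (6, 7, 0)
w1 = Bv₀ = ((-3)·1 + 1·1 + 6·1; 1·1 + 2·1 + 7·1; 6·1 + 7·1 + 0·1) = (4, 10, 13)
w2 = Bw1 = ((-3)·4 + 1·10 + 6·13; 1·4 + 2·10 + 7·13; 6·4 + 7·10 + 0·13) = (76, 115, 94)
Bw2 = (451, 964, 1261)
w2·Bw2 = 263670; w2·w2 = 27837; μ ≈ 263670/27837 = 9.4719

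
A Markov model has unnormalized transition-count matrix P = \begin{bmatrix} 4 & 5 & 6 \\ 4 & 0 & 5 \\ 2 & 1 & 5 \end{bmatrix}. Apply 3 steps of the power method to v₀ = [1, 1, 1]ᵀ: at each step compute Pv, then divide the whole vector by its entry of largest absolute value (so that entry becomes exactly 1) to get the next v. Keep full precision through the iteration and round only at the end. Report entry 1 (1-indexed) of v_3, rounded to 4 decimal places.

Pv0 = (15.00000, 9.00000, 8.00000); divide by 15.00000 → v1 = (1.00000, 0.60000, 0.53333)
Pv1 = (10.20000, 6.66667, 5.26667); divide by 10.20000 → v2 = (1.00000, 0.65359, 0.51634)
Pv2 = (10.36601, 6.58170, 5.23529); divide by 10.36601 → v3 = (1.00000, 0.63493, 0.50504)
Requested entry of v3: 1586/1586 = 1.0000

1.0000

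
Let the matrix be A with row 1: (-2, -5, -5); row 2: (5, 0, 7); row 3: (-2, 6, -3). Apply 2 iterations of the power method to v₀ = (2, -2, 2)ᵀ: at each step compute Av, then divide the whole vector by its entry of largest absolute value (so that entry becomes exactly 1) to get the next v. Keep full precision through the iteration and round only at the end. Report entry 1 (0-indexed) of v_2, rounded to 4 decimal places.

Av0 = (-4.00000, 24.00000, -22.00000); divide by 24.00000 → v1 = (-0.16667, 1.00000, -0.91667)
Av1 = (-0.08333, -7.25000, 9.08333); divide by 9.08333 → v2 = (-0.00917, -0.79817, 1.00000)
Requested entry of v2: -174/218 = -0.7982

-0.7982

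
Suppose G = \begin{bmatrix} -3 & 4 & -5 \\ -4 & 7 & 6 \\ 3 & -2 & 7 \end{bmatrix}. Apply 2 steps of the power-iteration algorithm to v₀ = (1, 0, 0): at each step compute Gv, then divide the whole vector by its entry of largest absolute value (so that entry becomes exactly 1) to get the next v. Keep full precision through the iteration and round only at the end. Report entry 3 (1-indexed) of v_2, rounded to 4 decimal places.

-0.9091

Gv0 = (-3.00000, -4.00000, 3.00000); divide by -4.00000 → v1 = (0.75000, 1.00000, -0.75000)
Gv1 = (5.50000, -0.50000, -5.00000); divide by 5.50000 → v2 = (1.00000, -0.09091, -0.90909)
Requested entry of v2: 20/-22 = -0.9091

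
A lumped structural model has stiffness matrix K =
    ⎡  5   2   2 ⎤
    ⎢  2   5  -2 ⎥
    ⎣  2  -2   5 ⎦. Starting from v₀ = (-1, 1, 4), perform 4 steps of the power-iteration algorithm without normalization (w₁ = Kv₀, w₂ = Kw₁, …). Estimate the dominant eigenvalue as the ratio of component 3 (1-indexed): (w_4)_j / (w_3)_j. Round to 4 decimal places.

w1 = Kv₀ = (5·(-1) + 2·1 + 2·4; 2·(-1) + 5·1 + (-2)·4; 2·(-1) + (-2)·1 + 5·4) = (5, -5, 16)
w2 = Kw1 = (5·5 + 2·(-5) + 2·16; 2·5 + 5·(-5) + (-2)·16; 2·5 + (-2)·(-5) + 5·16) = (47, -47, 100)
w3 = Kw2 = (341, -341, 688)
w4 = Kw3 = (2399, -2399, 4804)
Ratio at component: 4804 / 688 = 6.9826

λ ≈ 6.9826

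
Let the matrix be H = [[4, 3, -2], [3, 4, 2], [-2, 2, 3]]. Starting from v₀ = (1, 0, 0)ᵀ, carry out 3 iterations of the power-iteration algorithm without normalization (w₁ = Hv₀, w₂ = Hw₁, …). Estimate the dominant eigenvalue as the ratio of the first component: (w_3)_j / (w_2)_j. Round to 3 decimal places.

λ ≈ 6.621

w1 = Hv₀ = (4·1 + 3·0 + (-2)·0; 3·1 + 4·0 + 2·0; (-2)·1 + 2·0 + 3·0) = (4, 3, -2)
w2 = Hw1 = (4·4 + 3·3 + (-2)·(-2); 3·4 + 4·3 + 2·(-2); (-2)·4 + 2·3 + 3·(-2)) = (29, 20, -8)
w3 = Hw2 = (192, 151, -42)
Ratio at component: 192 / 29 = 6.621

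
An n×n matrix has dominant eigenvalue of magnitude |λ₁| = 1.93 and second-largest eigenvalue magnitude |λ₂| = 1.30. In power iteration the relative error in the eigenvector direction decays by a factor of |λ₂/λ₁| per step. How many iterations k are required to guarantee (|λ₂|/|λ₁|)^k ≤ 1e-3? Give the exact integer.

18

|λ₂/λ₁| = 1.30/1.93 = 0.67358
Need k ≥ ln(1e-3) / ln(0.67358) = -6.9078 / -0.3952 ≈ 17.481
Smallest integer k satisfying the bound: 18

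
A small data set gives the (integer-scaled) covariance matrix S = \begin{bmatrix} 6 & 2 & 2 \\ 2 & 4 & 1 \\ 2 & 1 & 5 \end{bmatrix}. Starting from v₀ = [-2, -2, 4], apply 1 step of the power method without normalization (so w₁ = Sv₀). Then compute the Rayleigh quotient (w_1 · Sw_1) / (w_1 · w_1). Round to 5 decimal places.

w1 = Sv₀ = (-8, -8, 14)
Sw1 = (-36, -34, 46)
w1·Sw1 = (-8)·(-36) + (-8)·(-34) + 14·46 = 1204; w1·w1 = (-8)·(-8) + (-8)·(-8) + 14·14 = 324
λ ≈ 1204/324 = 3.71605

λ ≈ 3.71605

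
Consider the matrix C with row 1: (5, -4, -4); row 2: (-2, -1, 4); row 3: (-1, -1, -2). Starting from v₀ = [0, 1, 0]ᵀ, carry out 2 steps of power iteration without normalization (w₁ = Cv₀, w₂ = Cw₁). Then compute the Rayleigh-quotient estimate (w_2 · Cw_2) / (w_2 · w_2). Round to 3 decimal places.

λ ≈ 6.798

w1 = Cv₀ = (5·0 + (-4)·1 + (-4)·0; (-2)·0 + (-1)·1 + 4·0; (-1)·0 + (-1)·1 + (-2)·0) = (-4, -1, -1)
w2 = Cw1 = (5·(-4) + (-4)·(-1) + (-4)·(-1); (-2)·(-4) + (-1)·(-1) + 4·(-1); (-1)·(-4) + (-1)·(-1) + (-2)·(-1)) = (-12, 5, 7)
Cw2 = (-108, 47, -7)
w2·Cw2 = (-12)·(-108) + 5·47 + 7·(-7) = 1482; w2·w2 = (-12)·(-12) + 5·5 + 7·7 = 218
λ ≈ 1482/218 = 6.798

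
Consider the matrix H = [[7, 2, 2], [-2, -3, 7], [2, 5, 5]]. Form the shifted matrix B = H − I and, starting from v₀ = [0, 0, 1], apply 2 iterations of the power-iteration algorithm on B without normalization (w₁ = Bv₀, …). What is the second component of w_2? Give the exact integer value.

-4

B = H − I has rows (6, 2, 2); (-2, -4, 7); (2, 5, 4)
w1 = Bv₀ = (2, 7, 4)
w2 = Bw1 = (34, -4, 55)
Requested component of w2: -4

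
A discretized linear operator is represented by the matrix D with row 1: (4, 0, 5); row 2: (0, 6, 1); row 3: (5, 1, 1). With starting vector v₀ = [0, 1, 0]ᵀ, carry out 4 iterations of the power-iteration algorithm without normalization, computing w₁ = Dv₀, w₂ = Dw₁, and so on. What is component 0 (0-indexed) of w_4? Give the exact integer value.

w1 = Dv₀ = (0, 6, 1)
w2 = Dw1 = (5, 37, 7)
w3 = Dw2 = (55, 229, 69)
w4 = Dw3 = (565, 1443, 573)
The requested component of w4 is 565.

565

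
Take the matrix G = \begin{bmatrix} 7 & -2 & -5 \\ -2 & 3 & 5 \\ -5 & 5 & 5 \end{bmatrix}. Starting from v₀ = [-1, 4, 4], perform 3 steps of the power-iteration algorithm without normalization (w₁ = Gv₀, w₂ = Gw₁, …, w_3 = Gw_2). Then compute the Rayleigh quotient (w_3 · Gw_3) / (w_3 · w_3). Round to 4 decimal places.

λ ≈ 13.3633

w1 = Gv₀ = (7·(-1) + (-2)·4 + (-5)·4; (-2)·(-1) + 3·4 + 5·4; (-5)·(-1) + 5·4 + 5·4) = (-35, 34, 45)
w2 = Gw1 = (7·(-35) + (-2)·34 + (-5)·45; (-2)·(-35) + 3·34 + 5·45; (-5)·(-35) + 5·34 + 5·45) = (-538, 397, 570)
w3 = Gw2 = (-7410, 5117, 7525)
Gw3 = (-99729, 67796, 100260)
w3·Gw3 = (-7410)·(-99729) + 5117·67796 + 7525·100260 = 1840360522; w3·w3 = (-7410)·(-7410) + 5117·5117 + 7525·7525 = 137717414
λ ≈ 1840360522/137717414 = 13.3633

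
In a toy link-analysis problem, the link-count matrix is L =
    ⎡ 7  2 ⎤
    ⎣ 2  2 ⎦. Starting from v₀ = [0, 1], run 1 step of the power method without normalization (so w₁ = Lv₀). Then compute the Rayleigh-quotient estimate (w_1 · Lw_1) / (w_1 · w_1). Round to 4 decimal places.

w1 = Lv₀ = (7·0 + 2·1; 2·0 + 2·1) = (2, 2)
Lw1 = (18, 8)
w1·Lw1 = 2·18 + 2·8 = 52; w1·w1 = 2·2 + 2·2 = 8
λ ≈ 52/8 = 6.5000

6.5000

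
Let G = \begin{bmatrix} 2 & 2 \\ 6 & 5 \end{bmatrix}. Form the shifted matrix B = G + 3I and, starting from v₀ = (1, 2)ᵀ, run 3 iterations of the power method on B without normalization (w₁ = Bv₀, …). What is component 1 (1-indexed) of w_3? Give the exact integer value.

B = G + 3I has rows (5, 2); (6, 8)
w1 = Bv₀ = (5·1 + 2·2; 6·1 + 8·2) = (9, 22)
w2 = Bw1 = (5·9 + 2·22; 6·9 + 8·22) = (89, 230)
w3 = Bw2 = (905, 2374)
Requested component of w3: 905

905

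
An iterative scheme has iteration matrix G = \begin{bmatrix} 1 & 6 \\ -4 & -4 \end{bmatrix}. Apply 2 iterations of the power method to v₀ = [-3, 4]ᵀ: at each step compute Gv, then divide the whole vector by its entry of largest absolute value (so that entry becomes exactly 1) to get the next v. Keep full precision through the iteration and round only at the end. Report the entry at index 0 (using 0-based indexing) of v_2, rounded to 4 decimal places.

Gv0 = (21.00000, -4.00000); divide by 21.00000 → v1 = (1.00000, -0.19048)
Gv1 = (-0.14286, -3.23810); divide by -3.23810 → v2 = (0.04412, 1.00000)
Requested entry of v2: -3/-68 = 0.0441

0.0441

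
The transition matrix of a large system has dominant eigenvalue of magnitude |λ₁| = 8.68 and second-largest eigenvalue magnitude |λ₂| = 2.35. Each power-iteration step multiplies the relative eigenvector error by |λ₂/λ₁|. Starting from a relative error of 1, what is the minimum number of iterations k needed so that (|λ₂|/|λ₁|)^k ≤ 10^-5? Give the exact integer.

9

|λ₂/λ₁| = 2.35/8.68 = 0.27074
Need k ≥ ln(10^-5) / ln(0.27074) = -11.5129 / -1.3066 ≈ 8.811
Smallest integer k satisfying the bound: 9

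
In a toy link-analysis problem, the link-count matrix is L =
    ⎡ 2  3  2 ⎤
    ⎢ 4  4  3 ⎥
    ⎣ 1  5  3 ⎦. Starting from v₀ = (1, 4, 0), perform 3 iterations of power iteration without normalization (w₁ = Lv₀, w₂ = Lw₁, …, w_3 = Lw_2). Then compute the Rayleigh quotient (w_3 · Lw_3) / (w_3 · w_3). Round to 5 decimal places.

9.31044

w1 = Lv₀ = (2·1 + 3·4 + 2·0; 4·1 + 4·4 + 3·0; 1·1 + 5·4 + 3·0) = (14, 20, 21)
w2 = Lw1 = (2·14 + 3·20 + 2·21; 4·14 + 4·20 + 3·21; 1·14 + 5·20 + 3·21) = (130, 199, 177)
w3 = Lw2 = (1211, 1847, 1656)
Lw3 = (11275, 17200, 15414)
w3·Lw3 = 1211·11275 + 1847·17200 + 1656·15414 = 70948009; w3·w3 = 1211·1211 + 1847·1847 + 1656·1656 = 7620266
λ ≈ 70948009/7620266 = 9.31044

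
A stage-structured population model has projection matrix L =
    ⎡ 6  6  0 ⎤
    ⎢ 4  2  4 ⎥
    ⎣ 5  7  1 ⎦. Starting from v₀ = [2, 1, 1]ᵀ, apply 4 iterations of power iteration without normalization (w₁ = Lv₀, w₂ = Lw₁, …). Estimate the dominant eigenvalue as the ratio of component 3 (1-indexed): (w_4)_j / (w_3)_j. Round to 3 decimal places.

11.326

w1 = Lv₀ = (6·2 + 6·1 + 0·1; 4·2 + 2·1 + 4·1; 5·2 + 7·1 + 1·1) = (18, 14, 18)
w2 = Lw1 = (6·18 + 6·14 + 0·18; 4·18 + 2·14 + 4·18; 5·18 + 7·14 + 1·18) = (192, 172, 206)
w3 = Lw2 = (2184, 1936, 2370)
w4 = Lw3 = (24720, 22088, 26842)
Ratio at component: 26842 / 2370 = 11.326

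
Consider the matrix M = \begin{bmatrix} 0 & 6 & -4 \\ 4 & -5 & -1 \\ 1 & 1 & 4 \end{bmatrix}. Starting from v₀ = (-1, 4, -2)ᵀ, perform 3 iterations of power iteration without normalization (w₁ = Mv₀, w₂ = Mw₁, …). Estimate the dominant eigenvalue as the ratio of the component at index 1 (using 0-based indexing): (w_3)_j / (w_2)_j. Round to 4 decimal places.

w1 = Mv₀ = (0·(-1) + 6·4 + (-4)·(-2); 4·(-1) + (-5)·4 + (-1)·(-2); 1·(-1) + 1·4 + 4·(-2)) = (32, -22, -5)
w2 = Mw1 = (0·32 + 6·(-22) + (-4)·(-5); 4·32 + (-5)·(-22) + (-1)·(-5); 1·32 + 1·(-22) + 4·(-5)) = (-112, 243, -10)
w3 = Mw2 = (1498, -1653, 91)
Ratio at component: -1653 / 243 = -6.8025

λ ≈ -6.8025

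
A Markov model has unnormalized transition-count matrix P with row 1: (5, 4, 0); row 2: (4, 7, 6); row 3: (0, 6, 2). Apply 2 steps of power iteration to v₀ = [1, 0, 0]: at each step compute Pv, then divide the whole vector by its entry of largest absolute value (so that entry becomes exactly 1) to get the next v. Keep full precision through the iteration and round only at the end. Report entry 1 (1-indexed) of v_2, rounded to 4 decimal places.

Pv0 = (5.00000, 4.00000, 0.00000); divide by 5.00000 → v1 = (1.00000, 0.80000, 0.00000)
Pv1 = (8.20000, 9.60000, 4.80000); divide by 9.60000 → v2 = (0.85417, 1.00000, 0.50000)
Requested entry of v2: 41/48 = 0.8542

0.8542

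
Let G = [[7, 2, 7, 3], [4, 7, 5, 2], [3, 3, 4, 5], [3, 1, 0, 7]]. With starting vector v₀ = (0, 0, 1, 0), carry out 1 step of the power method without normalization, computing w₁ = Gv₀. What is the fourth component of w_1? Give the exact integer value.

0

w1 = Gv₀ = (7·0 + 2·0 + 7·1 + 3·0; 4·0 + 7·0 + 5·1 + 2·0; 3·0 + 3·0 + 4·1 + 5·0; 3·0 + 1·0 + 0·1 + 7·0) = (7, 5, 4, 0)
The requested component of w1 is 0.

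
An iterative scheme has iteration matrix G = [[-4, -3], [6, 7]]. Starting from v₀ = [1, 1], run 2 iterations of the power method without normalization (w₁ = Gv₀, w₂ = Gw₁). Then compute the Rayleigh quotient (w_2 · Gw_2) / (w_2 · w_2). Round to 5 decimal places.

λ ≈ 5.83109

w1 = Gv₀ = ((-4)·1 + (-3)·1; 6·1 + 7·1) = (-7, 13)
w2 = Gw1 = ((-4)·(-7) + (-3)·13; 6·(-7) + 7·13) = (-11, 49)
Gw2 = (-103, 277)
w2·Gw2 = (-11)·(-103) + 49·277 = 14706; w2·w2 = (-11)·(-11) + 49·49 = 2522
λ ≈ 14706/2522 = 5.83109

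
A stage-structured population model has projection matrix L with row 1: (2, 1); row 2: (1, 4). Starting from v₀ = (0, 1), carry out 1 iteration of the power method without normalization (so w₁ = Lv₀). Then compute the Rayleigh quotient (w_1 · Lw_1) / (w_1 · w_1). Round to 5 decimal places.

4.35294

w1 = Lv₀ = (2·0 + 1·1; 1·0 + 4·1) = (1, 4)
Lw1 = (6, 17)
w1·Lw1 = 1·6 + 4·17 = 74; w1·w1 = 1·1 + 4·4 = 17
λ ≈ 74/17 = 4.35294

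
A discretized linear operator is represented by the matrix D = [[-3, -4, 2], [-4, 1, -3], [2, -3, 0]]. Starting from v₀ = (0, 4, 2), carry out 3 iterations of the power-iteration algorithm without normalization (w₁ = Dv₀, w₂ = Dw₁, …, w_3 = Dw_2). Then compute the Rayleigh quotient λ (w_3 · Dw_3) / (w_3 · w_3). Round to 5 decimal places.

w1 = Dv₀ = ((-3)·0 + (-4)·4 + 2·2; (-4)·0 + 1·4 + (-3)·2; 2·0 + (-3)·4 + 0·2) = (-12, -2, -12)
w2 = Dw1 = ((-3)·(-12) + (-4)·(-2) + 2·(-12); (-4)·(-12) + 1·(-2) + (-3)·(-12); 2·(-12) + (-3)·(-2) + 0·(-12)) = (20, 82, -18)
w3 = Dw2 = (-424, 56, -206)
Dw3 = (636, 2370, -1016)
w3·Dw3 = (-424)·636 + 56·2370 + (-206)·(-1016) = 72352; w3·w3 = (-424)·(-424) + 56·56 + (-206)·(-206) = 225348
λ ≈ 72352/225348 = 0.32107

λ ≈ 0.32107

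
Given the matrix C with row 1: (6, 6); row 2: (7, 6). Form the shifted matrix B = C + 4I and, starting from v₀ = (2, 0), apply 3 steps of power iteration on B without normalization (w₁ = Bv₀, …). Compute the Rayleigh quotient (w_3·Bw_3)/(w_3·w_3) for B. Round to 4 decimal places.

μ ≈ 16.4892

B = C + 4I has rows (10, 6); (7, 10)
w1 = Bv₀ = (10·2 + 6·0; 7·2 + 10·0) = (20, 14)
w2 = Bw1 = (10·20 + 6·14; 7·20 + 10·14) = (284, 280)
w3 = Bw2 = (4520, 4788)
Bw3 = (73928, 79520)
w3·Bw3 = 714896320; w3·w3 = 43355344; μ ≈ 714896320/43355344 = 16.4892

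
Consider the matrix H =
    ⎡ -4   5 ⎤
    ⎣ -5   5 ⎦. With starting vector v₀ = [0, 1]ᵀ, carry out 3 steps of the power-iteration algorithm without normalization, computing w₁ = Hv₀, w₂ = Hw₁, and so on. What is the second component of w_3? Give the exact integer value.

-25

w1 = Hv₀ = ((-4)·0 + 5·1; (-5)·0 + 5·1) = (5, 5)
w2 = Hw1 = ((-4)·5 + 5·5; (-5)·5 + 5·5) = (5, 0)
w3 = Hw2 = (-20, -25)
The requested component of w3 is -25.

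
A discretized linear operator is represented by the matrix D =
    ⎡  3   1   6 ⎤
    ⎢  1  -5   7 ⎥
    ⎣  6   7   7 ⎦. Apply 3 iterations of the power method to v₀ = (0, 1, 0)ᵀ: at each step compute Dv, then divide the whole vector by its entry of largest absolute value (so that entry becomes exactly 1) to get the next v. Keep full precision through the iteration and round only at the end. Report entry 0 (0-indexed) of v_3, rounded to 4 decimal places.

Dv0 = (1.00000, -5.00000, 7.00000); divide by 7.00000 → v1 = (0.14286, -0.71429, 1.00000)
Dv1 = (5.71429, 10.71429, 2.85714); divide by 10.71429 → v2 = (0.53333, 1.00000, 0.26667)
Dv2 = (4.20000, -2.60000, 12.06667); divide by 12.06667 → v3 = (0.34807, -0.21547, 1.00000)
Requested entry of v3: 315/905 = 0.3481

0.3481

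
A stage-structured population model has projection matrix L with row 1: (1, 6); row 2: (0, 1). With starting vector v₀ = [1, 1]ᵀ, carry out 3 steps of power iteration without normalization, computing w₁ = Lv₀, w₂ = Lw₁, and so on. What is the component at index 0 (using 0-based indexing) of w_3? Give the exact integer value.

w1 = Lv₀ = (1·1 + 6·1; 0·1 + 1·1) = (7, 1)
w2 = Lw1 = (1·7 + 6·1; 0·7 + 1·1) = (13, 1)
w3 = Lw2 = (19, 1)
The requested component of w3 is 19.

19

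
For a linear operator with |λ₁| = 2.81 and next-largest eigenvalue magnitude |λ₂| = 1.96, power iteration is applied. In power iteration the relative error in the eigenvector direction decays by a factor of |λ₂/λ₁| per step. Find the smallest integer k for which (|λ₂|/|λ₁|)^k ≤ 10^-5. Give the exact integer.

32

|λ₂/λ₁| = 1.96/2.81 = 0.69751
Need k ≥ ln(10^-5) / ln(0.69751) = -11.5129 / -0.3602 ≈ 31.959
Smallest integer k satisfying the bound: 32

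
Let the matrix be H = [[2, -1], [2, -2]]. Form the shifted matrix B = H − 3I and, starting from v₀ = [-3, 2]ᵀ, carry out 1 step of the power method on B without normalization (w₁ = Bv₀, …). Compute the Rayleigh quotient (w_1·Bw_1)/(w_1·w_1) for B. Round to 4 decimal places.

μ ≈ -5.0467

B = H − 3I has rows (-1, -1); (2, -5)
w1 = Bv₀ = (1, -16)
Bw1 = (15, 82)
w1·Bw1 = -1297; w1·w1 = 257; μ ≈ -1297/257 = -5.0467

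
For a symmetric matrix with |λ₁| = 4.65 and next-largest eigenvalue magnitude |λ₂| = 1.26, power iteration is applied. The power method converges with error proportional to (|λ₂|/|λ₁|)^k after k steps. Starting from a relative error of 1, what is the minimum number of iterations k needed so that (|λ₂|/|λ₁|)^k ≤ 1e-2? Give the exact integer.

4

|λ₂/λ₁| = 1.26/4.65 = 0.27097
Need k ≥ ln(1e-2) / ln(0.27097) = -4.6052 / -1.3058 ≈ 3.527
Smallest integer k satisfying the bound: 4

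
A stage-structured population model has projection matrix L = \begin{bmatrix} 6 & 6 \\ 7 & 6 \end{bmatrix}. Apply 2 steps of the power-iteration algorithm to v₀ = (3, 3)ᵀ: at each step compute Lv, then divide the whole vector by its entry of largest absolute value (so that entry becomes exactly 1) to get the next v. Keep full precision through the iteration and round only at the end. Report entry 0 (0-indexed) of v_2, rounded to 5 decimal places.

0.92593

Lv0 = (36.000000, 39.000000); divide by 39.000000 → v1 = (0.923077, 1.000000)
Lv1 = (11.538462, 12.461538); divide by 12.461538 → v2 = (0.925926, 1.000000)
Requested entry of v2: 450/486 = 0.92593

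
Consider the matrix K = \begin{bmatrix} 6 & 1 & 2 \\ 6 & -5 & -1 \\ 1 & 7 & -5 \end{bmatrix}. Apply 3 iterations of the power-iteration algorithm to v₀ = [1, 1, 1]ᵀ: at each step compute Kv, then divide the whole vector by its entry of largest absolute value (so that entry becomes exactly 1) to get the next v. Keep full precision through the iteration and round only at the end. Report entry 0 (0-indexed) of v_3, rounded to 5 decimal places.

Kv0 = (9.000000, 0.000000, 3.000000); divide by 9.000000 → v1 = (1.000000, 0.000000, 0.333333)
Kv1 = (6.666667, 5.666667, -0.666667); divide by 6.666667 → v2 = (1.000000, 0.850000, -0.100000)
Kv2 = (6.650000, 1.850000, 7.450000); divide by 7.450000 → v3 = (0.892617, 0.248322, 1.000000)
Requested entry of v3: 399/447 = 0.89262

0.89262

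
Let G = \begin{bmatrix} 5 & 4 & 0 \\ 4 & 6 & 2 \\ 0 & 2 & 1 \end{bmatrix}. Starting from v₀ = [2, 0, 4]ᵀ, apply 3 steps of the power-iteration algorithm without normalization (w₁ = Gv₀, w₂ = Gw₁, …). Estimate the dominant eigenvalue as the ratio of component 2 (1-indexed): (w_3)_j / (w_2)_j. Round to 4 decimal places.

w1 = Gv₀ = (5·2 + 4·0 + 0·4; 4·2 + 6·0 + 2·4; 0·2 + 2·0 + 1·4) = (10, 16, 4)
w2 = Gw1 = (5·10 + 4·16 + 0·4; 4·10 + 6·16 + 2·4; 0·10 + 2·16 + 1·4) = (114, 144, 36)
w3 = Gw2 = (1146, 1392, 324)
Ratio at component: 1392 / 144 = 9.6667

9.6667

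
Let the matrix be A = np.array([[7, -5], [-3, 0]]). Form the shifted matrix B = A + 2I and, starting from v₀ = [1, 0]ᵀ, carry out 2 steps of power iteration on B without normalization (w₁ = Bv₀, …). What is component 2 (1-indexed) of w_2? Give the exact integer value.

B = A + 2I has rows (9, -5); (-3, 2)
w1 = Bv₀ = (9·1 + (-5)·0; (-3)·1 + 2·0) = (9, -3)
w2 = Bw1 = (9·9 + (-5)·(-3); (-3)·9 + 2·(-3)) = (96, -33)
Requested component of w2: -33

-33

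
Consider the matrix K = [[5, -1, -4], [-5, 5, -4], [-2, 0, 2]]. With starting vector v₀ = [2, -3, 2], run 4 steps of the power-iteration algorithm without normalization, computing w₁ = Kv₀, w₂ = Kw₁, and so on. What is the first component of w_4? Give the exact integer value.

w1 = Kv₀ = (5·2 + (-1)·(-3) + (-4)·2; (-5)·2 + 5·(-3) + (-4)·2; (-2)·2 + 0·(-3) + 2·2) = (5, -33, 0)
w2 = Kw1 = (5·5 + (-1)·(-33) + (-4)·0; (-5)·5 + 5·(-33) + (-4)·0; (-2)·5 + 0·(-33) + 2·0) = (58, -190, -10)
w3 = Kw2 = (520, -1200, -136)
w4 = Kw3 = (4344, -8056, -1312)
The requested component of w4 is 4344.

4344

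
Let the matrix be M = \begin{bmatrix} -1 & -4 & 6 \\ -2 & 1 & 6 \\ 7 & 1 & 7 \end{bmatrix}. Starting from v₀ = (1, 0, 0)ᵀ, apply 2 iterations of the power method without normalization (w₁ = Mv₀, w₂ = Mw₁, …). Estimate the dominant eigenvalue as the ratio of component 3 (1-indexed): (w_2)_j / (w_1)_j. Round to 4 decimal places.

w1 = Mv₀ = (-1, -2, 7)
w2 = Mw1 = (51, 42, 40)
Ratio at component: 40 / 7 = 5.7143

λ ≈ 5.7143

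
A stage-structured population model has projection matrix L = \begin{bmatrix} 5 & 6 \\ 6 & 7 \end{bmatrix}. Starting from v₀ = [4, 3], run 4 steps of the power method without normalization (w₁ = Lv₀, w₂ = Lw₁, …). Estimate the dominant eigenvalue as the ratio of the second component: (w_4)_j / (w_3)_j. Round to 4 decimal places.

12.0828

w1 = Lv₀ = (5·4 + 6·3; 6·4 + 7·3) = (38, 45)
w2 = Lw1 = (5·38 + 6·45; 6·38 + 7·45) = (460, 543)
w3 = Lw2 = (5558, 6561)
w4 = Lw3 = (67156, 79275)
Ratio at component: 79275 / 6561 = 12.0828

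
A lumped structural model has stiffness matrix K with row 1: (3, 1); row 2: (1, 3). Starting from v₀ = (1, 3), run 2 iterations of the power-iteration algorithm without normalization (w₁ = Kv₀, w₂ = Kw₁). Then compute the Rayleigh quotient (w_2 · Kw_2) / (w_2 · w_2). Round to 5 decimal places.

w1 = Kv₀ = (6, 10)
w2 = Kw1 = (28, 36)
Kw2 = (120, 136)
w2·Kw2 = 28·120 + 36·136 = 8256; w2·w2 = 28·28 + 36·36 = 2080
λ ≈ 8256/2080 = 3.96923

3.96923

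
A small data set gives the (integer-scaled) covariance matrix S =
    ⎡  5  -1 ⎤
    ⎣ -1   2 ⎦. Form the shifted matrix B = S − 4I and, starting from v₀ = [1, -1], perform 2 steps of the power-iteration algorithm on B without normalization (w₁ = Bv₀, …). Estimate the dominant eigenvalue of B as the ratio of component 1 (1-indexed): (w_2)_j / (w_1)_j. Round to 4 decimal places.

B = S − 4I has rows (1, -1); (-1, -2)
w1 = Bv₀ = (2, 1)
w2 = Bw1 = (1, -4)
Ratio: 1/2 = 0.5000

μ ≈ 0.5000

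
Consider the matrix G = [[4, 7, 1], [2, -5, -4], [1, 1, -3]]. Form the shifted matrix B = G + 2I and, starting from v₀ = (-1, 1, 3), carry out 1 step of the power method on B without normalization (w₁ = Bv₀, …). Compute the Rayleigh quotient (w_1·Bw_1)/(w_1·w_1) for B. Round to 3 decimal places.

B = G + 2I has rows (6, 7, 1); (2, -3, -4); (1, 1, -1)
w1 = Bv₀ = (4, -17, -3)
Bw1 = (-98, 71, -10)
w1·Bw1 = -1569; w1·w1 = 314; μ ≈ -1569/314 = -4.997

-4.997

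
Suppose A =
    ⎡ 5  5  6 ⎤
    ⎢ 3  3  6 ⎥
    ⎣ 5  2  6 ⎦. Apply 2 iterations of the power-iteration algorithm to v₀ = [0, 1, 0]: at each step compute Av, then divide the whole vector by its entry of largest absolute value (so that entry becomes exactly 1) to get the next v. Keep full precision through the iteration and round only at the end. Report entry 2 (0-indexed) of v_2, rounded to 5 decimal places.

0.82692

Av0 = (5.000000, 3.000000, 2.000000); divide by 5.000000 → v1 = (1.000000, 0.600000, 0.400000)
Av1 = (10.400000, 7.200000, 8.600000); divide by 10.400000 → v2 = (1.000000, 0.692308, 0.826923)
Requested entry of v2: 43/52 = 0.82692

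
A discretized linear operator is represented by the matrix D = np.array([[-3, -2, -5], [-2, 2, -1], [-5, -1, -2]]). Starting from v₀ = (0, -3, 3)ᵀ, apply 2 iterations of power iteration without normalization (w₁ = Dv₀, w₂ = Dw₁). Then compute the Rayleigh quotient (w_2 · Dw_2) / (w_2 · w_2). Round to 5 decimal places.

w1 = Dv₀ = ((-3)·0 + (-2)·(-3) + (-5)·3; (-2)·0 + 2·(-3) + (-1)·3; (-5)·0 + (-1)·(-3) + (-2)·3) = (-9, -9, -3)
w2 = Dw1 = ((-3)·(-9) + (-2)·(-9) + (-5)·(-3); (-2)·(-9) + 2·(-9) + (-1)·(-3); (-5)·(-9) + (-1)·(-9) + (-2)·(-3)) = (60, 3, 60)
Dw2 = (-486, -174, -423)
w2·Dw2 = 60·(-486) + 3·(-174) + 60·(-423) = -55062; w2·w2 = 60·60 + 3·3 + 60·60 = 7209
λ ≈ -55062/7209 = -7.63795

-7.63795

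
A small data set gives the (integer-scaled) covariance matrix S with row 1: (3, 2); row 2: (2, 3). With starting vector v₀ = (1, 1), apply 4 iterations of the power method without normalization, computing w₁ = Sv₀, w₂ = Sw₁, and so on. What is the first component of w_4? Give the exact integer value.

w1 = Sv₀ = (5, 5)
w2 = Sw1 = (25, 25)
w3 = Sw2 = (125, 125)
w4 = Sw3 = (625, 625)
The requested component of w4 is 625.

625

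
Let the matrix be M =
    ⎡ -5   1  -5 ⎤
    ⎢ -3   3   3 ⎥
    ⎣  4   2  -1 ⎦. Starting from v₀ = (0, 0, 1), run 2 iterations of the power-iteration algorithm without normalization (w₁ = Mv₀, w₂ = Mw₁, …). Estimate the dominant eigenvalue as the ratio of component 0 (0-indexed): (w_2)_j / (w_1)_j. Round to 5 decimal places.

w1 = Mv₀ = (-5, 3, -1)
w2 = Mw1 = (33, 21, -13)
Ratio at component: 33 / -5 = -6.60000

λ ≈ -6.60000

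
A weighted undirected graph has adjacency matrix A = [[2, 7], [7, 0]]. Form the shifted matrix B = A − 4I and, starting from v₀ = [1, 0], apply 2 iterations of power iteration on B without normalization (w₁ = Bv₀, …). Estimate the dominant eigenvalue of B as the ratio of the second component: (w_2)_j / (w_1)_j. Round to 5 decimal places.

B = A − 4I has rows (-2, 7); (7, -4)
w1 = Bv₀ = ((-2)·1 + 7·0; 7·1 + (-4)·0) = (-2, 7)
w2 = Bw1 = ((-2)·(-2) + 7·7; 7·(-2) + (-4)·7) = (53, -42)
Ratio: -42/7 = -6.00000

μ ≈ -6.00000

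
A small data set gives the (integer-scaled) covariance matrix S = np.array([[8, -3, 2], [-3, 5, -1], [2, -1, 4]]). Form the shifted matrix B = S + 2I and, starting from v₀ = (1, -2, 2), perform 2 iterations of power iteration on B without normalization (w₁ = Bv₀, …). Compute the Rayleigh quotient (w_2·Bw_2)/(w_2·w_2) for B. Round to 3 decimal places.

B = S + 2I has rows (10, -3, 2); (-3, 7, -1); (2, -1, 6)
w1 = Bv₀ = (10·1 + (-3)·(-2) + 2·2; (-3)·1 + 7·(-2) + (-1)·2; 2·1 + (-1)·(-2) + 6·2) = (20, -19, 16)
w2 = Bw1 = (10·20 + (-3)·(-19) + 2·16; (-3)·20 + 7·(-19) + (-1)·16; 2·20 + (-1)·(-19) + 6·16) = (289, -209, 155)
Bw2 = (3827, -2485, 1717)
w2·Bw2 = 1891503; w2·w2 = 151227; μ ≈ 1891503/151227 = 12.508

12.508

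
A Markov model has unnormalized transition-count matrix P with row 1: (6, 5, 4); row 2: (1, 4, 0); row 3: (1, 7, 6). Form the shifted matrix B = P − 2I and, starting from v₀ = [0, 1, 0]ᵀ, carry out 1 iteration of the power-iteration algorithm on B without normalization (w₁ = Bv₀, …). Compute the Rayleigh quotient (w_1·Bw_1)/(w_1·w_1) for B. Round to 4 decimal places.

B = P − 2I has rows (4, 5, 4); (1, 2, 0); (1, 7, 4)
w1 = Bv₀ = (4·0 + 5·1 + 4·0; 1·0 + 2·1 + 0·0; 1·0 + 7·1 + 4·0) = (5, 2, 7)
Bw1 = (58, 9, 47)
w1·Bw1 = 637; w1·w1 = 78; μ ≈ 637/78 = 8.1667

μ ≈ 8.1667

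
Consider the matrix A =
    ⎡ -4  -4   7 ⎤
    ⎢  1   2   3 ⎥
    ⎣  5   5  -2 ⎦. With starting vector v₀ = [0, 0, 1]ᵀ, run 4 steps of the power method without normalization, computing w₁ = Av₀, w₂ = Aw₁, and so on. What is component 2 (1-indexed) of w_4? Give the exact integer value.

w1 = Av₀ = ((-4)·0 + (-4)·0 + 7·1; 1·0 + 2·0 + 3·1; 5·0 + 5·0 + (-2)·1) = (7, 3, -2)
w2 = Aw1 = ((-4)·7 + (-4)·3 + 7·(-2); 1·7 + 2·3 + 3·(-2); 5·7 + 5·3 + (-2)·(-2)) = (-54, 7, 54)
w3 = Aw2 = (566, 122, -343)
w4 = Aw3 = (-5153, -219, 4126)
The requested component of w4 is -219.

-219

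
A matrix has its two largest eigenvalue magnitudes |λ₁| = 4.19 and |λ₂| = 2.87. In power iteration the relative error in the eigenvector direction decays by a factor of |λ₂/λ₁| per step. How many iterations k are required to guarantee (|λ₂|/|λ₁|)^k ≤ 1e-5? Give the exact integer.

|λ₂/λ₁| = 2.87/4.19 = 0.68496
Need k ≥ ln(1e-5) / ln(0.68496) = -11.5129 / -0.3784 ≈ 30.426
Smallest integer k satisfying the bound: 31

31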